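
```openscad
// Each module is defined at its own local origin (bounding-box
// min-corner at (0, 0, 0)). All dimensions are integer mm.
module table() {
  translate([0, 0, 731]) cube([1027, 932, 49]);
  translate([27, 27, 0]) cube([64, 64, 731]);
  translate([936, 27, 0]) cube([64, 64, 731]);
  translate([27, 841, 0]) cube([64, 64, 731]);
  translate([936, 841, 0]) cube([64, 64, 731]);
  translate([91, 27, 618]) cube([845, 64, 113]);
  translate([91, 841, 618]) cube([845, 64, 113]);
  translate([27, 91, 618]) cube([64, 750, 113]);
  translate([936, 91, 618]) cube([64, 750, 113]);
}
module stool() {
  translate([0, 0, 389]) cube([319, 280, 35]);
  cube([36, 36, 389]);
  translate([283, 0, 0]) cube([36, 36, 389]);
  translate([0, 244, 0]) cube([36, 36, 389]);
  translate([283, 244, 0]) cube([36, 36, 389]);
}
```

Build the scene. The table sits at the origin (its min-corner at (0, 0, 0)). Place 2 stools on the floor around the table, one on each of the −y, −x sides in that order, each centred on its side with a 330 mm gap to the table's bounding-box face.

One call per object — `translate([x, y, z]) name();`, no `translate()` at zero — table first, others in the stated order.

table();
translate([354, -610, 0]) stool();
translate([-649, 326, 0]) stool();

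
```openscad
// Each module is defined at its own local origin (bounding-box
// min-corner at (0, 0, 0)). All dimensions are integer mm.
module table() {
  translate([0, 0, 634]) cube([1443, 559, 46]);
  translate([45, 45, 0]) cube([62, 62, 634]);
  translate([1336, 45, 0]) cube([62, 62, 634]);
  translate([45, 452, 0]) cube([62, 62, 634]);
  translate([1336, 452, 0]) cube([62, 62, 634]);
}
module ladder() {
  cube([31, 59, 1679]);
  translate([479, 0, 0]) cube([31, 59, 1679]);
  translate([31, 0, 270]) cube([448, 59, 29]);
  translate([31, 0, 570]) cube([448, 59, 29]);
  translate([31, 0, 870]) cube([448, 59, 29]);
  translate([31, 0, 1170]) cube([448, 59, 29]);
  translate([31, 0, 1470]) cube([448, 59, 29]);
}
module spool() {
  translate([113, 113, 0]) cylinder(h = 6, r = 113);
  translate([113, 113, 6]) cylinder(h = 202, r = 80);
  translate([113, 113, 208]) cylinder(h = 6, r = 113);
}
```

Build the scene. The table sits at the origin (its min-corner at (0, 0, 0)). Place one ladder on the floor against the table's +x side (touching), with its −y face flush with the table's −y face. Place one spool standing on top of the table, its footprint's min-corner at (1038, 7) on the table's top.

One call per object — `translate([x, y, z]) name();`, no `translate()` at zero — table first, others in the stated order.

table();
translate([1443, 0, 0]) ladder();
translate([1038, 7, 680]) spool();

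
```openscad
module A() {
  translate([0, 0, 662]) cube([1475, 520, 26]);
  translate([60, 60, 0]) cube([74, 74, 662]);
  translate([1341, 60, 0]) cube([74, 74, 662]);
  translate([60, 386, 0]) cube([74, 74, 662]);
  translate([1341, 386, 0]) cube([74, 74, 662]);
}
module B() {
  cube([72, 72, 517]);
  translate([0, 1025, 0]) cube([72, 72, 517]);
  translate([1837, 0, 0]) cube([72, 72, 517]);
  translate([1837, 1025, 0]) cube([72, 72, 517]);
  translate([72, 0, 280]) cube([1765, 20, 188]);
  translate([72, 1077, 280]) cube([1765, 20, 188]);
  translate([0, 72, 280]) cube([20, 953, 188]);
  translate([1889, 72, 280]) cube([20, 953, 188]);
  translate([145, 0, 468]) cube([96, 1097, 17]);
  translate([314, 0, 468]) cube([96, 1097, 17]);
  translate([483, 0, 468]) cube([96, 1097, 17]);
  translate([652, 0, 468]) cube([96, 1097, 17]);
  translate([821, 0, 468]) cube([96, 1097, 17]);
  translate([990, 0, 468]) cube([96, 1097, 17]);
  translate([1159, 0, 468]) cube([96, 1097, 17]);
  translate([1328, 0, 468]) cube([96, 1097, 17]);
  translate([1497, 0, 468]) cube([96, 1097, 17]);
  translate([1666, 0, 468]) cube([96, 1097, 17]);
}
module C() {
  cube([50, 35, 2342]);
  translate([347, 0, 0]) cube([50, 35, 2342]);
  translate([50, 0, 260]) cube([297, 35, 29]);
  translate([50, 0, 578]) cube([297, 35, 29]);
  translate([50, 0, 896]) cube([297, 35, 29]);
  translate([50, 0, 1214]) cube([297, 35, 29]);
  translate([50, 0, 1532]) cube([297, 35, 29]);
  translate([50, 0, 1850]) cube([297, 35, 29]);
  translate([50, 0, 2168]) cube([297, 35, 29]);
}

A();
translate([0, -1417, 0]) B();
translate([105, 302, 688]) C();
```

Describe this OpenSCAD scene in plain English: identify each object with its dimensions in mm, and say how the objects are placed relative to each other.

A is a rectangular dining table. The top is 1475×520×26 mm with its upper surface at z = 688 mm. It stands on four 74×74 mm square legs, each inset 60 mm from the nearest pair of top edges, running from the floor to the underside of the top.

B is a bed frame 1909 mm long (x) by 1097 mm wide (y). Four 72×72 mm corner posts, 517 mm tall, at the corners of the footprint. Four rails of 20 mm thickness and 188 mm height run between adjacent posts with their undersides at z = 280 mm, their outer faces flush with the outside of the frame (the two x-running rails run between the posts' inner faces; the two y-running rails run between the posts' inner faces). 10 slats, each 96 mm wide (x) and 17 mm thick, lie across the top of the two x-running rails, running the full 1097 mm width of the frame in y; the slats are evenly spaced along x between the inner faces of the end posts with equal gaps (rounded down to the nearest mm) at the −x end and between each pair — any rounding remainder accumulates at the +x end.

C is a wooden ladder with two side rails of 50×35 mm section and 2342 mm height, set 397 mm apart overall. Between them run 7 rectangular rungs (35 mm deep, 29 mm thick), front faces flush with the rails' −y face. The bottom of the first rung is 260 mm above the floor and each subsequent rung is 318 mm higher than the one below.

The bed frame is on the floor beside the table on its −y side. The ladder is on top of the table.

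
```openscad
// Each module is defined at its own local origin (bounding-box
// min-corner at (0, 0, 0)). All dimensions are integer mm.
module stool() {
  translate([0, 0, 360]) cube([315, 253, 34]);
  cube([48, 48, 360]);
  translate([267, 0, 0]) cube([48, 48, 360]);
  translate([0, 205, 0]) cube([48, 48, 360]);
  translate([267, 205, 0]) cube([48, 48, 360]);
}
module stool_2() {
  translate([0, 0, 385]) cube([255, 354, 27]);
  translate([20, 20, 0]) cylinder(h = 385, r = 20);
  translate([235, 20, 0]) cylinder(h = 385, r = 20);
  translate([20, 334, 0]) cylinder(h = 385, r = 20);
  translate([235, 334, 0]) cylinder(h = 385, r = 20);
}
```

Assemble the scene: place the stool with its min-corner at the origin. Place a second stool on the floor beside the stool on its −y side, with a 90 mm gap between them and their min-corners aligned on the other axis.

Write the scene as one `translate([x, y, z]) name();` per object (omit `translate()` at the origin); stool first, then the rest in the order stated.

stool();
translate([0, -444, 0]) stool_2();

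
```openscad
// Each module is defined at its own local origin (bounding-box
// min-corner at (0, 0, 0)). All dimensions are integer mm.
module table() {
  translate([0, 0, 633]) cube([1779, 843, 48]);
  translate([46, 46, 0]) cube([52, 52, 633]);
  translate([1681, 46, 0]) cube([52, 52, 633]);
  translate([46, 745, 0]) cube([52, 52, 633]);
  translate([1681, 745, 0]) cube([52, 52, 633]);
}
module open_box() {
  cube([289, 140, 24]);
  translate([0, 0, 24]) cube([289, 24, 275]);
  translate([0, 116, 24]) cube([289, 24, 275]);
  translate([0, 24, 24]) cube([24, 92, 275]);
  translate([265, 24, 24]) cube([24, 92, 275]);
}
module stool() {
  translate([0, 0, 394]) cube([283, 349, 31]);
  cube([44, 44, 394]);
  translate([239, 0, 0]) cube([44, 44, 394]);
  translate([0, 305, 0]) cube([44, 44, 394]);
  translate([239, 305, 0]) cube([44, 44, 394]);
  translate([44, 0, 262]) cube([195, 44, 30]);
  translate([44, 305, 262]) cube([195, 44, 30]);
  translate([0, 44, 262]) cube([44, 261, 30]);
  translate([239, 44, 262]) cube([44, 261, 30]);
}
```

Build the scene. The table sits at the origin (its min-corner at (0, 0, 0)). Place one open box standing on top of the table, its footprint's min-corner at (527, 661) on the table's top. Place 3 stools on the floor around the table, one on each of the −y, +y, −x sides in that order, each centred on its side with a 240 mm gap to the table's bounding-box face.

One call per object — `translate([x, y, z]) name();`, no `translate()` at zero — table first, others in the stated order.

table();
translate([527, 661, 681]) open_box();
translate([748, -589, 0]) stool();
translate([748, 1083, 0]) stool();
translate([-523, 247, 0]) stool();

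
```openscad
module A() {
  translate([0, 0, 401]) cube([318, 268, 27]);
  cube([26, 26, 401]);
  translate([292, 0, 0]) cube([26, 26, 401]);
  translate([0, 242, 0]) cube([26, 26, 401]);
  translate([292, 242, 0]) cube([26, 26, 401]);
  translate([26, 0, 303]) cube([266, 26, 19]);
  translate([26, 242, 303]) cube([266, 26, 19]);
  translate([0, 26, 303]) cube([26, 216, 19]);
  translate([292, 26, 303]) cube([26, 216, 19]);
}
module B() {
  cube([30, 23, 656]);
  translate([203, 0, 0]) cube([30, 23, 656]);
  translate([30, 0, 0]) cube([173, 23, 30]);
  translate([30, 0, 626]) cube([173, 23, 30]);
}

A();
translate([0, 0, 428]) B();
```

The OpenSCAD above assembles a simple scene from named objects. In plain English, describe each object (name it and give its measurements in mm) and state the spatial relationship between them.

A is a simple wooden stool: a rectangular seat 318 mm (x) by 268 mm (y), 27 mm thick, top face at z = 428 mm, on four square legs, each 26×26 mm in cross-section. The legs rest on z = 0, each flush with a corner of the seat. Four stretchers, 26 mm wide and 19 mm tall, connect adjacent legs with their undersides at z = 303 mm, each running between the inner faces of the legs it joins and aligned with the legs' outer faces on the other axis.

B is a rectangular picture frame lying in the x–z plane (depth along y). The opening is 173 mm wide (x) by 596 mm tall (z), surrounded by a border 30 mm wide on all four sides. The frame is 23 mm deep and is made of two full-height vertical stiles with two horizontal rails fitted between them.

The picture frame is on top of the stool.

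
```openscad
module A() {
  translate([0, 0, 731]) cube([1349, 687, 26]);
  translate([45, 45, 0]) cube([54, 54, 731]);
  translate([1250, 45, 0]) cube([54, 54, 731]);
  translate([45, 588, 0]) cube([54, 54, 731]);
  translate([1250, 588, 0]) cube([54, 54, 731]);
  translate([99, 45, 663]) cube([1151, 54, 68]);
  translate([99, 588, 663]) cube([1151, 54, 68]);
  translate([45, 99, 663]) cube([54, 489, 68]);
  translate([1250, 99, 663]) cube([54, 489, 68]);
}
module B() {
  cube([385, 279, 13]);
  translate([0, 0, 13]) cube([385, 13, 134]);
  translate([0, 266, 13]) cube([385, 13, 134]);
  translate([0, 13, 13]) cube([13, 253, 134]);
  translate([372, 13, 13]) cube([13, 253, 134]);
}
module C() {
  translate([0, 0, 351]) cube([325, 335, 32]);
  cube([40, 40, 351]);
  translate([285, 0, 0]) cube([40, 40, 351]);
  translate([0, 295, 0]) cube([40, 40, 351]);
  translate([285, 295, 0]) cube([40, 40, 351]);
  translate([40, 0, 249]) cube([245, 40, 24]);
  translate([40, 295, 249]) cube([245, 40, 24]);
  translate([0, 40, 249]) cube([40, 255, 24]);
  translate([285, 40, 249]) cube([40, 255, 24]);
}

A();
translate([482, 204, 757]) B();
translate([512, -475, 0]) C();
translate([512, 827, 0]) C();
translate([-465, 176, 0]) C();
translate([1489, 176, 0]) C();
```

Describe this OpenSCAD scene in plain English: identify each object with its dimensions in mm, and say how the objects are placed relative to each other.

A is a table with a 1349×687 mm rectangular top, 26 mm thick, top surface at z = 757 mm, supported by four 54×54 mm square legs, each inset 45 mm from the nearest pair of top edges, running from the floor. Four apron rails, 54 mm thick and 68 mm tall, run between adjacent legs with their top edges flush with the underside of the top and their outer faces flush with the legs' outer faces.

B is an open-topped rectangular box: outside dimensions 385×279×147 mm, with a uniform wall and base thickness of 13 mm. The base is a full 385×279 slab on the floor; four walls sit on top of the base. The front and back walls (the −y and +y sides) span the full width; the two side walls fit between them.

C is a four-legged stool. The seat is 325×335 mm, 32 mm thick, top at z = 383 mm. It stands on four square legs, each 40×40 mm in cross-section, from z = 0 to the seat underside, each flush with a corner of the seat. Four stretchers, 40 mm wide and 24 mm tall, connect adjacent legs with their undersides at z = 249 mm, each running between the inner faces of the legs it joins and aligned with the legs' outer faces on the other axis.

The open box is on top of the table, centred. Four stools sit around the table at the −y, +y, −x, +x sides.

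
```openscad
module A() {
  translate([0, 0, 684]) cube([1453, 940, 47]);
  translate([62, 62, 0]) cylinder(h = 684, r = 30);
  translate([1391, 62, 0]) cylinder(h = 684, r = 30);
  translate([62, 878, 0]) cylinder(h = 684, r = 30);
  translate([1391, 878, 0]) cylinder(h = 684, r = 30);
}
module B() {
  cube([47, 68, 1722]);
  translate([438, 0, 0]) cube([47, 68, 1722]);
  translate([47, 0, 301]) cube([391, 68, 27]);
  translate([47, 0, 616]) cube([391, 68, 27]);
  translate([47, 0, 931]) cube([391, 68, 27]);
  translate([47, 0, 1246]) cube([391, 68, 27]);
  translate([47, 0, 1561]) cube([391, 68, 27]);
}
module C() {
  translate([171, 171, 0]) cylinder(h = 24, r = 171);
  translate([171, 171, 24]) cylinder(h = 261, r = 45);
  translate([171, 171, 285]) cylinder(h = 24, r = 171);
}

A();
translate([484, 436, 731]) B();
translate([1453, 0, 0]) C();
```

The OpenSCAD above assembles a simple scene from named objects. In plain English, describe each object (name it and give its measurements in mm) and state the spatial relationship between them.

A is a table: top 1453 mm (x) × 940 mm (y), 47 mm thick, upper face at z = 731 mm, on four round legs of 60 mm diameter, each leg's bounding box inset 32 mm from the nearest pair of top edges, running from z = 0 to the bottom of the top.

B is a wooden ladder with two side rails of 47×68 mm section and 1722 mm height, set 485 mm apart overall. Between them run 5 rectangular rungs (68 mm deep, 27 mm thick), front faces flush with the rails' −y face. The bottom of the first rung is 301 mm above the floor and each subsequent rung is 315 mm higher than the one below.

C is a spool: two coaxial disc flanges of radius 171 mm and thickness 24 mm, joined by a core cylinder of radius 45 mm and height 261 mm. The lower flange rests on z = 0 and the three cylinders share a vertical axis.

The ladder is on top of the table, centred. The spool is against the table's +x side, with their −y faces flush.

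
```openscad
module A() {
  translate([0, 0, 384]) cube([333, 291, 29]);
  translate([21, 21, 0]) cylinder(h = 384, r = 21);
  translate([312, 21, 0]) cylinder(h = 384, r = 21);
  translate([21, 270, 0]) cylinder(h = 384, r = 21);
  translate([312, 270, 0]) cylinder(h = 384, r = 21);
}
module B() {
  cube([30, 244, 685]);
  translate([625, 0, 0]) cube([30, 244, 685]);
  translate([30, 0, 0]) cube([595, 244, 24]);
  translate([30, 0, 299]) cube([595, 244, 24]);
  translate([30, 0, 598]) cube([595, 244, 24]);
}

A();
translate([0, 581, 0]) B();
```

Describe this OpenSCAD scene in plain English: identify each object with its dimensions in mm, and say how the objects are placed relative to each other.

A is a simple wooden stool: a rectangular seat 333 mm (x) by 291 mm (y), 29 mm thick, top face at z = 413 mm, on four round legs, each 42 mm in diameter. The legs rest on z = 0, each leg's axis is inset half a diameter from the nearest pair of seat edges (so the leg's bounding box is flush with the corner).

B is a bookshelf 655 mm wide overall, 244 mm deep and 685 mm tall. The two sides are 30 mm thick vertical panels. 3 horizontal shelves of 24 mm thickness span between the inner faces of the sides; the lowest shelf sits on the floor and shelves are stacked with a clear vertical gap of 275 mm between each pair.

The bookshelf is on the floor beside the stool on its +y side.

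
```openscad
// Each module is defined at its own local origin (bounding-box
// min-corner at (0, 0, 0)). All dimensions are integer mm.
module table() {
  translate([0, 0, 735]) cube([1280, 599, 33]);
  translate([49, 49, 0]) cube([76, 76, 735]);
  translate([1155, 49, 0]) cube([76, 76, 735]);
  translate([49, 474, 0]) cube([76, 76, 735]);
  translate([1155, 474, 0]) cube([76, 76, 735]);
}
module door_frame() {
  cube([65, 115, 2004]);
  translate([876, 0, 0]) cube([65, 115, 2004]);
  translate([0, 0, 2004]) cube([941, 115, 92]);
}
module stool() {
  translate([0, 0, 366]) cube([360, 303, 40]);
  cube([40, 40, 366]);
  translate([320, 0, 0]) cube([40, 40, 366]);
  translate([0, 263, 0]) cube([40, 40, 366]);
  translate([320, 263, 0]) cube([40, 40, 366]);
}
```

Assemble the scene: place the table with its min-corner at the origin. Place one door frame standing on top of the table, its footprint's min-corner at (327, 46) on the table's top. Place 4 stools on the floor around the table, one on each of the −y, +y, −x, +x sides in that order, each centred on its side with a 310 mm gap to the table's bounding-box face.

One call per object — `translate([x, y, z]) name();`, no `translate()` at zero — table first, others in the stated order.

table();
translate([327, 46, 768]) door_frame();
translate([460, -613, 0]) stool();
translate([460, 909, 0]) stool();
translate([-670, 148, 0]) stool();
translate([1590, 148, 0]) stool();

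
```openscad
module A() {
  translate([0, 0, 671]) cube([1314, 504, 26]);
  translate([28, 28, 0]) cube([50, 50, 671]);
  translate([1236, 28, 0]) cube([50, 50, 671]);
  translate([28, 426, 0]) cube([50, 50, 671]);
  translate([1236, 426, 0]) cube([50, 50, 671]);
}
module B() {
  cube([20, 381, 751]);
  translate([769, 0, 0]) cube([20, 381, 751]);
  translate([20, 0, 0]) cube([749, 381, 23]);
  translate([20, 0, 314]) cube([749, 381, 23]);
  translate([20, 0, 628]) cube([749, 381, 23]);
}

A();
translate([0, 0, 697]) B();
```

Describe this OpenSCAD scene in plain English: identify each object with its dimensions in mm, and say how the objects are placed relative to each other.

A is a table with a 1314×504 mm rectangular top, 26 mm thick, top surface at z = 697 mm, supported by four 50×50 mm square legs, each inset 28 mm from the nearest pair of top edges, running from the floor.

B is an open bookshelf. Two side panels, each 20 mm thick, 381 mm deep and 751 mm tall, stand 789 mm apart (outside-to-outside). Between them sit 3 shelves, each 23 mm thick and 381 mm deep, spanning the full gap between the sides. The bottom shelf rests on the floor (its underside at z = 0) and the clear gap between one shelf's top and the next shelf's underside is 291 mm.

The bookshelf is on top of the table.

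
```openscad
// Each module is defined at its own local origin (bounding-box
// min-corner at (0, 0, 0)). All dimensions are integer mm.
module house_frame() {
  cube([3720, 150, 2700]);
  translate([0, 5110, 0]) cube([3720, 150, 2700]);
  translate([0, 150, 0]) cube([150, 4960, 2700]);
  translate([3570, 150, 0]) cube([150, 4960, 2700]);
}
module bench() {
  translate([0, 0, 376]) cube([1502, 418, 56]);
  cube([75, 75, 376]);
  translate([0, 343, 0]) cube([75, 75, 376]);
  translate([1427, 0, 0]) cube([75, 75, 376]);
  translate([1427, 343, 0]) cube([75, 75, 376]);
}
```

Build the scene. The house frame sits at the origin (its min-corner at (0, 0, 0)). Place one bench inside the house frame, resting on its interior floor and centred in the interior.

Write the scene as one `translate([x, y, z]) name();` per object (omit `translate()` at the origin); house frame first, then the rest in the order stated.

house_frame();
translate([1109, 2421, 0]) bench();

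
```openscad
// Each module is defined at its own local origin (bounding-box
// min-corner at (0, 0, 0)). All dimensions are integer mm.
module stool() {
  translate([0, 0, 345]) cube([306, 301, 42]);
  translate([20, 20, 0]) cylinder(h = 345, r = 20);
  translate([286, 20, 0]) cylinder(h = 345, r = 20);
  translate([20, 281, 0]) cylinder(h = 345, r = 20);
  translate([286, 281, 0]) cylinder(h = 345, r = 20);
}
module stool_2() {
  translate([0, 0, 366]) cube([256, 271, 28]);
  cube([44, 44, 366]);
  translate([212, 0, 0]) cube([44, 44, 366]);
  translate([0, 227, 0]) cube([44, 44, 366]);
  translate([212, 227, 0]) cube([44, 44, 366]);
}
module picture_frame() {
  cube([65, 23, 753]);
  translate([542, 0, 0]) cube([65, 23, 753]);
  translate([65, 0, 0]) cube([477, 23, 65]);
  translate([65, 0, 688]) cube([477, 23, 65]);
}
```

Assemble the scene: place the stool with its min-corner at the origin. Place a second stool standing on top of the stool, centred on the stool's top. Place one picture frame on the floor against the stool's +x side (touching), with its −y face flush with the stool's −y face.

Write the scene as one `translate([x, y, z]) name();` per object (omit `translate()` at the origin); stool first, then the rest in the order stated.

stool();
translate([25, 15, 387]) stool_2();
translate([306, 0, 0]) picture_frame();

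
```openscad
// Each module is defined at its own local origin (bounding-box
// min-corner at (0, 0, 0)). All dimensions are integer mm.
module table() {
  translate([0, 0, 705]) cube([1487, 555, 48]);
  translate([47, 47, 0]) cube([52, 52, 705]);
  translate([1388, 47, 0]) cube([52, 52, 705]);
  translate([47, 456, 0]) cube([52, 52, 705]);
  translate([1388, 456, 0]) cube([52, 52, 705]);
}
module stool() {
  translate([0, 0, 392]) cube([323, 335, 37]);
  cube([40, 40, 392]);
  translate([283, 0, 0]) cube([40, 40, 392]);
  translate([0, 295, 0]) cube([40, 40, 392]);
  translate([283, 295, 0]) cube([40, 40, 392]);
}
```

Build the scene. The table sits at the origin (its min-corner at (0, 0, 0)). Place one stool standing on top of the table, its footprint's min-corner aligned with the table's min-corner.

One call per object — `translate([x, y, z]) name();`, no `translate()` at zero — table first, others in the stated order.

table();
translate([0, 0, 753]) stool();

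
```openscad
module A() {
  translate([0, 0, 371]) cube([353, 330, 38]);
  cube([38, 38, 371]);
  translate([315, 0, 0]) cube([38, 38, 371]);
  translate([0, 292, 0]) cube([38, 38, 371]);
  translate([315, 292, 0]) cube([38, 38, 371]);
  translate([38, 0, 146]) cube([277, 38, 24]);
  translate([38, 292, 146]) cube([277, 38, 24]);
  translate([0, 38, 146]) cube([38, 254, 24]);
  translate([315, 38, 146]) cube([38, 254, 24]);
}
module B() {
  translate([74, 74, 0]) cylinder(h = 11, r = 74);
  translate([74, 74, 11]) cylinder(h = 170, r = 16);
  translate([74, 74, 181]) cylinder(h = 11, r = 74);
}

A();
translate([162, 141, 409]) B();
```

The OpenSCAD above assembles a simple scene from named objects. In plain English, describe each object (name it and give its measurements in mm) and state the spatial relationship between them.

A is a four-legged stool. The seat is a 353×330×38 mm slab whose top surface is at z = 409 mm; four square legs, each 38×38 mm in cross-section, run from the floor (z = 0) to the underside of the seat, each flush with a corner of the seat. Four stretchers, 38 mm wide and 24 mm tall, connect adjacent legs with their undersides at z = 146 mm, each running between the inner faces of the legs it joins and aligned with the legs' outer faces on the other axis.

B is a spool: two coaxial disc flanges of radius 74 mm and thickness 11 mm, joined by a core cylinder of radius 16 mm and height 170 mm. The lower flange rests on z = 0 and the three cylinders share a vertical axis.

The spool is on top of the stool.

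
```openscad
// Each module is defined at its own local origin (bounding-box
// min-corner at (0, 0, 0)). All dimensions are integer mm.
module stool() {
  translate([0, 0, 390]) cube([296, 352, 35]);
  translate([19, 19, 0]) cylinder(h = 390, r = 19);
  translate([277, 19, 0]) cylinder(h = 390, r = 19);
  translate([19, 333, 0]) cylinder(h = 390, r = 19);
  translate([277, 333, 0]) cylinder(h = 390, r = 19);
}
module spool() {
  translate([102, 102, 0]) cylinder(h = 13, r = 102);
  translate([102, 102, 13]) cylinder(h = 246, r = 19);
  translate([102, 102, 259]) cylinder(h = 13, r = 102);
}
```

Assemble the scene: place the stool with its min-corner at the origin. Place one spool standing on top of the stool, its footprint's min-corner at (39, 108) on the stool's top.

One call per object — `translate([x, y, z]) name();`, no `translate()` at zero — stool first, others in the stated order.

stool();
translate([39, 108, 425]) spool();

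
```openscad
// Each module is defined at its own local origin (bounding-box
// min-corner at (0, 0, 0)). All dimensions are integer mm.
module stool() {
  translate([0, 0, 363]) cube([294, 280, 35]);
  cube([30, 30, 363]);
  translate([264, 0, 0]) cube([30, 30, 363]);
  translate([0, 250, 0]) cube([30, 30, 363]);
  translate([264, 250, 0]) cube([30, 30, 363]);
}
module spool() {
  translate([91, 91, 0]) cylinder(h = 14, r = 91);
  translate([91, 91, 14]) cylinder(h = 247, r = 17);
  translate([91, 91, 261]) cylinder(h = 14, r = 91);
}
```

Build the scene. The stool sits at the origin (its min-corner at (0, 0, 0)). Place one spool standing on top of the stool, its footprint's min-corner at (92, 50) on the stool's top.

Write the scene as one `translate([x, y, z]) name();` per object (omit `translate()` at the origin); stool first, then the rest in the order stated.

stool();
translate([92, 50, 398]) spool();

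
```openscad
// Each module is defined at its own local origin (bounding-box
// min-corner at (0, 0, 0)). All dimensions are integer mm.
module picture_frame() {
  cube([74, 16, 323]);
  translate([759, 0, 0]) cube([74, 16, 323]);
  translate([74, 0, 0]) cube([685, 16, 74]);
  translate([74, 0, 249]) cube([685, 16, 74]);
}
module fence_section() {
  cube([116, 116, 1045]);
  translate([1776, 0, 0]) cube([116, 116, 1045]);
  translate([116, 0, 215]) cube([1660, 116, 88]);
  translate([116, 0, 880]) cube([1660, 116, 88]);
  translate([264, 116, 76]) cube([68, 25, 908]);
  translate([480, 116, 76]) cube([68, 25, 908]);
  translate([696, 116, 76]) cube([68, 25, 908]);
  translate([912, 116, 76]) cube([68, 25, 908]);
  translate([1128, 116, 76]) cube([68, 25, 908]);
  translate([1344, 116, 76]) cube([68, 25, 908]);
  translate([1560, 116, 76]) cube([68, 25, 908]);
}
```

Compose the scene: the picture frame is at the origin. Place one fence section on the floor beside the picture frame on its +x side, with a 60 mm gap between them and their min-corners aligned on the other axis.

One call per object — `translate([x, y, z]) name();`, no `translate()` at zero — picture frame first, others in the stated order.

picture_frame();
translate([893, 0, 0]) fence_section();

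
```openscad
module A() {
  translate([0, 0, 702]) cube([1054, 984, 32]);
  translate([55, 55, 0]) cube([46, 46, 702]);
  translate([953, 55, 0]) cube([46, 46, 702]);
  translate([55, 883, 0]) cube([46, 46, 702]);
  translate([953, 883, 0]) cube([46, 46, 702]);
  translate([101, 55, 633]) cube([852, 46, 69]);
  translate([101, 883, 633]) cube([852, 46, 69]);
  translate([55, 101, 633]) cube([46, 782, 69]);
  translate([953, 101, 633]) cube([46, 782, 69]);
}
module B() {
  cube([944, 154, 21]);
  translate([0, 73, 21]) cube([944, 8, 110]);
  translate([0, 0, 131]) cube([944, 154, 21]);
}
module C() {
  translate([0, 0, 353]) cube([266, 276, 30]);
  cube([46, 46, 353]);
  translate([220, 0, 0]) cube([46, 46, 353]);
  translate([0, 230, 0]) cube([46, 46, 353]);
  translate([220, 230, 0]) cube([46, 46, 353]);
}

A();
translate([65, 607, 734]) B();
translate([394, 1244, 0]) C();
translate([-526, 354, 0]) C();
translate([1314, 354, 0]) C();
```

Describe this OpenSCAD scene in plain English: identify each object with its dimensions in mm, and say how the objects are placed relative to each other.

A is a table with a 1054×984 mm rectangular top, 32 mm thick, top surface at z = 734 mm, supported by four 46×46 mm square legs, each inset 55 mm from the nearest pair of top edges, running from the floor. Four apron rails, 46 mm thick and 69 mm tall, run between adjacent legs with their top edges flush with the underside of the top and their outer faces flush with the legs' outer faces.

B is an I-beam lying along x, 944 mm long. Overall section height 152 mm. Two flanges 154 mm wide (y) and 21 mm thick, one on the floor and one at the top; a web 8 mm thick runs between them, centred on the flange width.

C is a simple wooden stool: a rectangular seat 266 mm (x) by 276 mm (y), 30 mm thick, top face at z = 383 mm, on four square legs, each 46×46 mm in cross-section. The legs rest on z = 0, each flush with a corner of the seat.

The I-beam is on top of the table. Three stools sit around the table at the +y, −x, +x sides.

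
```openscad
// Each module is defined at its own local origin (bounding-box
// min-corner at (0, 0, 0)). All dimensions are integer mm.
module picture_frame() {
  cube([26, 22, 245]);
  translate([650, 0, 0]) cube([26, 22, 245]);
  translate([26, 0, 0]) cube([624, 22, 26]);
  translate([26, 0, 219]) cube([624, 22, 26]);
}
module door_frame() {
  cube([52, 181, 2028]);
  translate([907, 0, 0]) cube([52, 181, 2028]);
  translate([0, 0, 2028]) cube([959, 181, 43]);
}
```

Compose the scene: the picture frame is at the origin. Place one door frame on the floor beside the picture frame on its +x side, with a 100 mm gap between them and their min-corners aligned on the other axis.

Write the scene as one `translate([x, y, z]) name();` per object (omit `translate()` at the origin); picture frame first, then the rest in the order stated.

picture_frame();
translate([776, 0, 0]) door_frame();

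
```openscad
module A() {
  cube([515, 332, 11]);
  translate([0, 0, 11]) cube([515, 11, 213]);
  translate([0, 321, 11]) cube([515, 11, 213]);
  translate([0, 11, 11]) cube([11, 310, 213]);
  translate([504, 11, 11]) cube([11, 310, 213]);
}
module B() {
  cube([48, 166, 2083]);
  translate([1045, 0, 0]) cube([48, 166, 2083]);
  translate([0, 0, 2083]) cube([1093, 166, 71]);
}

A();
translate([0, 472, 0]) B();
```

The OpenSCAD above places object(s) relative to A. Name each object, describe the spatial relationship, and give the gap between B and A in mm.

A is an open box. B is a door frame. The door frame is on the floor beside the open box on its +y side. The gap between the door frame and the open box is 140 mm.

The door frame's nearest face is 140 mm from the open box's +y face.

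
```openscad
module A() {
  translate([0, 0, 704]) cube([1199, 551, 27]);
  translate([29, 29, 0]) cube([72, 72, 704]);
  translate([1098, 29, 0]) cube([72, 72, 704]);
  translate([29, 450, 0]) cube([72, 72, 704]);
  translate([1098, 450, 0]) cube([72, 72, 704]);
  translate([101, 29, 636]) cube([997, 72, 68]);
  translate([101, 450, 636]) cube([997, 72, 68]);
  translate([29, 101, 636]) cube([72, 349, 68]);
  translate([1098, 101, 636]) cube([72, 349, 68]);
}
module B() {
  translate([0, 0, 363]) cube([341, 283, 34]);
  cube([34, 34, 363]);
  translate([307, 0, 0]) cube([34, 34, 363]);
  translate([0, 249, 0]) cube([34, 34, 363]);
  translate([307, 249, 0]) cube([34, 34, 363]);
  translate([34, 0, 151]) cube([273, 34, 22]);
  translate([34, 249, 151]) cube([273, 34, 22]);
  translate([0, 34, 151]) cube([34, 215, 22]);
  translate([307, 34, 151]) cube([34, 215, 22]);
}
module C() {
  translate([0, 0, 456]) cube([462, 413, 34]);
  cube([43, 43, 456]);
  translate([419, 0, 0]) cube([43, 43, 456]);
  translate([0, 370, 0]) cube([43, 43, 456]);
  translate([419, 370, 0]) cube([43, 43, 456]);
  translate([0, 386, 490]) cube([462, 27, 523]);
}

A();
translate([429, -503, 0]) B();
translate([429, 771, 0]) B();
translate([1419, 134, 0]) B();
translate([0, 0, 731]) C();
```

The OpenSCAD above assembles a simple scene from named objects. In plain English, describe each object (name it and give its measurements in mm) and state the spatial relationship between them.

A is a table: top 1199 mm (x) × 551 mm (y), 27 mm thick, upper face at z = 731 mm, on four 72×72 mm square legs, each inset 29 mm from the nearest pair of top edges, running from z = 0 to the bottom of the top. Four apron rails, 72 mm thick and 68 mm tall, run between adjacent legs with their top edges flush with the underside of the top and their outer faces flush with the legs' outer faces.

B is a four-legged stool. The seat is a 341×283×34 mm slab whose top surface is at z = 397 mm; four square legs, each 34×34 mm in cross-section, run from the floor (z = 0) to the underside of the seat, each flush with a corner of the seat. Four stretchers, 34 mm wide and 22 mm tall, connect adjacent legs with their undersides at z = 151 mm, each running between the inner faces of the legs it joins and aligned with the legs' outer faces on the other axis.

C is a chair: 462×413 mm seat, 34 mm thick, top at z = 490 mm, on four 43 mm square corner legs flush with the seat edges. A 27 mm thick backrest slab spans the full seat width, extending 523 mm above the seat top, its back face flush with the seat's +y edge.

Three stools sit around the table at the −y, +y, +x sides. The chair is on top of the table.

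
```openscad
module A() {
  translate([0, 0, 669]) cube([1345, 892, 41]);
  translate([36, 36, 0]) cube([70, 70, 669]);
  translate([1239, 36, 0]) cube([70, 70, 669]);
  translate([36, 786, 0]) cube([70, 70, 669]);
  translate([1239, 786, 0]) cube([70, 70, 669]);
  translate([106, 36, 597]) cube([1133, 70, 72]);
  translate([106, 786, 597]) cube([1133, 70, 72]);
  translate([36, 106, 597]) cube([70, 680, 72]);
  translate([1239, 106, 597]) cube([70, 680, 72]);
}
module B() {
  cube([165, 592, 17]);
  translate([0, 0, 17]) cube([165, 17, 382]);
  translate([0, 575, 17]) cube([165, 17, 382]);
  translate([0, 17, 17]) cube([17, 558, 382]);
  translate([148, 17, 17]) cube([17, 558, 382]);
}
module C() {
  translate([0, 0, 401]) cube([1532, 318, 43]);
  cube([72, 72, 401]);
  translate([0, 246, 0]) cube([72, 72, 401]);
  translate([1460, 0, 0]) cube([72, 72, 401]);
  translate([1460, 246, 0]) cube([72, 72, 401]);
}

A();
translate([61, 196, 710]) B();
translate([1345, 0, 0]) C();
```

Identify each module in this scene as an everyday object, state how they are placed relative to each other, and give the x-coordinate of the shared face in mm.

A is a table. B is an open box. C is a bench. The open box is on top of the table. The bench is against the table's +x side, with their −y faces flush. The x-coordinate of the shared face is 1345 mm.

The table's +x face and the bench's −x face are both at x = 1345 mm.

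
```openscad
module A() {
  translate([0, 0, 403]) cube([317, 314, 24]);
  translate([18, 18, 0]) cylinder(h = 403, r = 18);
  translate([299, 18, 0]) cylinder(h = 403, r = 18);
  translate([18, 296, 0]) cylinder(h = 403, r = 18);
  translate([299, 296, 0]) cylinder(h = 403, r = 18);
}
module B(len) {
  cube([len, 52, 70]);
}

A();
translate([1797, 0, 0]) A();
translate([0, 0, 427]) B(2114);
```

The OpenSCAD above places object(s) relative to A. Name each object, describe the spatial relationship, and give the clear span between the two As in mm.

A is a stool. B is a beam. A beam spans the tops of two stools. The clear span between the two stools is 1480 mm.

Second stool starts at x = 1797; first ends at x = 317; clear span = 1797 − 317 = 1480 mm.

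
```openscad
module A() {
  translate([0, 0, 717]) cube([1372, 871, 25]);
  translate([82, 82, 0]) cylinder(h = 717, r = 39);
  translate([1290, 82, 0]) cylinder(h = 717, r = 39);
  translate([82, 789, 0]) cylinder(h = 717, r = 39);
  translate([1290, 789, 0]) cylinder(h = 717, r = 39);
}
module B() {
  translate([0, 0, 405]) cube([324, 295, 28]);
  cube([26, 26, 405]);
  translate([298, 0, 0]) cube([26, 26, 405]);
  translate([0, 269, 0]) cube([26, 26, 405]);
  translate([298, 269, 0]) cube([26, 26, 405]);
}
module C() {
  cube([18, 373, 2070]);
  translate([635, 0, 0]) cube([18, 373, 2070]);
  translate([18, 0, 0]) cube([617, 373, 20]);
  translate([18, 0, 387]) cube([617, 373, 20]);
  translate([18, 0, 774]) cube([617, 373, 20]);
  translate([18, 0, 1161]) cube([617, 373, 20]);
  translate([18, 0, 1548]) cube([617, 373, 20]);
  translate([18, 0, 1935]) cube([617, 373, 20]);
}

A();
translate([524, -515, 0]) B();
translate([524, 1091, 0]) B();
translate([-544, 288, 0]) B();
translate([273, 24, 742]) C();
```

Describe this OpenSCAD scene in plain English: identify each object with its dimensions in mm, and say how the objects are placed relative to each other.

A is a rectangular dining table. The top is 1372×871×25 mm with its upper surface at z = 742 mm. It stands on four round legs of 78 mm diameter, each leg's bounding box inset 43 mm from the nearest pair of top edges, running from the floor to the underside of the top.

B is a simple wooden stool: a rectangular seat 324 mm (x) by 295 mm (y), 28 mm thick, top face at z = 433 mm, on four square legs, each 26×26 mm in cross-section. The legs rest on z = 0, each flush with a corner of the seat.

C is a bookshelf 653 mm wide overall, 373 mm deep and 2070 mm tall. The two sides are 18 mm thick vertical panels. 6 horizontal shelves of 20 mm thickness span between the inner faces of the sides; the lowest shelf sits on the floor and shelves are stacked with a clear vertical gap of 367 mm between each pair.

Three stools sit around the table at the −y, +y, −x sides. The bookshelf is on top of the table.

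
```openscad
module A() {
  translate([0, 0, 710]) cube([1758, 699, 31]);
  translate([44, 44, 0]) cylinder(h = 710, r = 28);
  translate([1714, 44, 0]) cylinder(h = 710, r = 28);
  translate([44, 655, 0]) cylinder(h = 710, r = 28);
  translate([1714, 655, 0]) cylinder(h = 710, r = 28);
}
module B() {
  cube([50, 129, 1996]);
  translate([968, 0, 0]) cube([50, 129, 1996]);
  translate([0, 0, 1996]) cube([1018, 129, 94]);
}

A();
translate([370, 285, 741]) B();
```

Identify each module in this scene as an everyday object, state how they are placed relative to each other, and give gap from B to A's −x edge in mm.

A is a table. B is a door frame. The door frame is on top of the table, centred. The gap from the door frame to the table's −x edge is 370 mm.

The door frame's min-x is at 370; the table's min-x is 0; gap = 370 mm.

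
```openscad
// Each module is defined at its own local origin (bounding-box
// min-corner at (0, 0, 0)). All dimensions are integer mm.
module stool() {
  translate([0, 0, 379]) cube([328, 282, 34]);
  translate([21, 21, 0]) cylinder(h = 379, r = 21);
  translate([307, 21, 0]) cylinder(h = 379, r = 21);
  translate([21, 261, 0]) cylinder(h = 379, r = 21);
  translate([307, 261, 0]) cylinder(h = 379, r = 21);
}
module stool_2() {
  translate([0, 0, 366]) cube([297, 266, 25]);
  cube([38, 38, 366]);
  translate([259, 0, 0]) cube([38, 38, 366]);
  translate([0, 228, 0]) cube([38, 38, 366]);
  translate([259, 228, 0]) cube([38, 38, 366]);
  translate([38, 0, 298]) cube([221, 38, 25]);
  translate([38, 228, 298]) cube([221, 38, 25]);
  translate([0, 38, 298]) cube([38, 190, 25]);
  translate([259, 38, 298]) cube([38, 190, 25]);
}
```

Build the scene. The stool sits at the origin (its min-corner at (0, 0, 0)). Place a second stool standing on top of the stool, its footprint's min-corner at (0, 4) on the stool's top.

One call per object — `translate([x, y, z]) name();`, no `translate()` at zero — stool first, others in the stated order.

stool();
translate([0, 4, 413]) stool_2();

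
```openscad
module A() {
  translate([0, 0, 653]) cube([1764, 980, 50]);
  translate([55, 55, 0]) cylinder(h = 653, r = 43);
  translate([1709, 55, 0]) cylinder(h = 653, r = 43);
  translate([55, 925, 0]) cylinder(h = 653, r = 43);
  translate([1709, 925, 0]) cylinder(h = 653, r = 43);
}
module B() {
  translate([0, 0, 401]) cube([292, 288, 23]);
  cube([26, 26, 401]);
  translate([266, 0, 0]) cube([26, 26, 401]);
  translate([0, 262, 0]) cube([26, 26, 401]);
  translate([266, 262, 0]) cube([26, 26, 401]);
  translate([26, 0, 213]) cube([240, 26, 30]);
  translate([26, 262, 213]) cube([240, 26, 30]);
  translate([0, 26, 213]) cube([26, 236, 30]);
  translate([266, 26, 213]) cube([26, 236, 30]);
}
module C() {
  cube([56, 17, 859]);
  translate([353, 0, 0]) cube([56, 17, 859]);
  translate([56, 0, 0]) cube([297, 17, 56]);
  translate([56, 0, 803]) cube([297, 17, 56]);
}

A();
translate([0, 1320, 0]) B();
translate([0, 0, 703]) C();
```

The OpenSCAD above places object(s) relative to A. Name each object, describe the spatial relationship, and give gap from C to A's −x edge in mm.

The picture frame's min-x is at 0; the table's min-x is 0; gap = 0 mm.

A is a table. B is a stool. C is a picture frame. The stool is on the floor beside the table on its +y side. The picture frame is on top of the table. The gap from the picture frame to the table's −x edge is 0 mm.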